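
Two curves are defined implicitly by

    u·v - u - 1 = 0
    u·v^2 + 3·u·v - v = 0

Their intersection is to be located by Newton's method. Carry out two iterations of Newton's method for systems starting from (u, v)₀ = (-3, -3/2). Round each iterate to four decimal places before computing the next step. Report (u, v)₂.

(-0.0478, -2.2835)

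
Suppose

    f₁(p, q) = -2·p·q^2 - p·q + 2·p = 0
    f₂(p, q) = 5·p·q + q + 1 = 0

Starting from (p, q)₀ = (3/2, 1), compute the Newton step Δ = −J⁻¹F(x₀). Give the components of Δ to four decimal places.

(-2.0172, 0.0690)

At (3/2, 1): F = (-1.5000, 9.5000).
Jacobian J = [[-2·q^2 - q + 2, -4·p·q - p], [5·q, 5·p + 1]].
At the point, J = [[-1.0000, -7.5000], [5.0000, 8.5000]] (det J = 29.0000).
Solving J·Δ = −F gives Δ = (-2.0172, 0.0690).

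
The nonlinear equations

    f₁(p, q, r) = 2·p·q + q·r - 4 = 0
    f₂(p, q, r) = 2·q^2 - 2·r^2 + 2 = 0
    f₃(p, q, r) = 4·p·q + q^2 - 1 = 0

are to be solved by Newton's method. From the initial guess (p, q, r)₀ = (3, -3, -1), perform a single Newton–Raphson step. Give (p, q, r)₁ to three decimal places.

(1.274, -1.786, -1.857)

At (3, -3, -1): F = (-19.000, 18.000, -28.000).
Jacobian J = [[2·q, 2·p + r, q], [0, 4·q, -4·r], [4·q, 4·p + 2·q, 0]].
At the point, J = [[-6.000, 5.000, -3.000], [0.000, -12.000, 4.000], [-12.000, 6.000, 0.000]] (det J = 336.000).
Solving J·Δ = −F gives Δ = (-1.726, 1.214, -0.857).
Then the next iterate is (p, q, r)₁ = (1.274, -1.786, -1.857).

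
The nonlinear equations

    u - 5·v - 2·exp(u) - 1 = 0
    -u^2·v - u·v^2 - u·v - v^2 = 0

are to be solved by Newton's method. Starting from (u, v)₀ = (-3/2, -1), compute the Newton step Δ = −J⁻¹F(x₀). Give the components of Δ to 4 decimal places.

(0.1663, 0.4292)

At (-3/2, -1): F = (2.053740, 1.2500).
Jacobian J = [[-2·exp(u) + 1, -5], [-2·u·v - v^2 - v, -u^2 - 2·u·v - u - 2·v]].
At the point, J = [[0.553740, -5.0000], [-3.0000, -1.7500]] (det J = -15.969044).
Solving J·Δ = −F gives Δ = (0.1663, 0.4292).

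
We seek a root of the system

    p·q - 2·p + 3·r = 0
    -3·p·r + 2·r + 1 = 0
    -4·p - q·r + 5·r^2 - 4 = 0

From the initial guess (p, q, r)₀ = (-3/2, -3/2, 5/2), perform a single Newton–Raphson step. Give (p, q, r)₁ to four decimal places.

At (-3/2, -3/2, 5/2): F = (12.7500, 17.2500, 37.0000).
Jacobian J = [[q - 2, p, 3], [-3·r, 0, -3·p + 2], [-4, -r, -q + 10·r]].
At the point, J = [[-3.5000, -1.5000, 3.0000], [-7.5000, 0.0000, 6.5000], [-4.0000, -2.5000, 26.5000]] (det J = -259.7500).
Solving J·Δ = −F gives Δ = (1.5505, 3.1526, -0.8648).
Then the next iterate is (p, q, r)₁ = (0.0505, 1.6526, 1.6352).

(0.0505, 1.6526, 1.6352)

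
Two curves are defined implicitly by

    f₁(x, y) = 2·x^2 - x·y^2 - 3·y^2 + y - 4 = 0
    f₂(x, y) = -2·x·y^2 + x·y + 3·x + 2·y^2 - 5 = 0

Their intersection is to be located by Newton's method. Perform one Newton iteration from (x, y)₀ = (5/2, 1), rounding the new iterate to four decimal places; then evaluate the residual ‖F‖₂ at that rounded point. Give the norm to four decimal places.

At (5/2, 1): F = (4.0000, 2.0000).
Jacobian J = [[4·x - y^2, -2·x·y - 6·y + 1], [-2·y^2 + y + 3, -4·x·y + x + 4·y]].
At the point, J = [[9.0000, -10.0000], [2.0000, -3.5000]] (det J = -11.5000).
Solving J·Δ = −F gives Δ = (0.5217, 0.8696).
Then the next iterate is (x, y)₁ = (3.0217, 1.8696).
Re-evaluating at (3.0217, 1.8696): F = (-4.917333, -4.418847), so ‖F‖₂ = 6.6111.

6.6111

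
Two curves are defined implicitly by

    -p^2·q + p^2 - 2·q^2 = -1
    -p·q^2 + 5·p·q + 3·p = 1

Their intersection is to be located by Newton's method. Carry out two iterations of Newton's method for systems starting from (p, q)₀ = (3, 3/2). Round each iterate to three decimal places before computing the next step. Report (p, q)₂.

(0.132, 0.936)

At (3, 3/2): F = (-8.000, 23.750).
Jacobian J = [[-2·p·q + 2·p, -p^2 - 4·q], [-q^2 + 5·q + 3, -2·p·q + 5·p]].
At the point, J = [[-3.000, -15.000], [8.250, 6.000]] (det J = 105.750).
Solving J·Δ = −F gives Δ = (-2.915, 0.050).
Then the next iterate is (p, q)₁ = (0.085, 1.550).
Round to (0.085, 1.550) and repeat: F = (-3.80897, -0.29046), J = [[-0.09350, -6.20723], [8.34750, 0.16150]].
Δ = (0.047, -0.614), so (p, q)₂ = (0.132, 0.936).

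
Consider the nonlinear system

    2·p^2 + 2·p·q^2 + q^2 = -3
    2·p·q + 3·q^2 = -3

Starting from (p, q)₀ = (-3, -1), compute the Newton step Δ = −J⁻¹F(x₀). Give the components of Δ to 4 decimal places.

(2.2286, 0.6286)

At (-3, -1): F = (16.0000, 12.0000).
Jacobian J = [[4·p + 2·q^2, 4·p·q + 2·q], [2·q, 2·p + 6·q]].
At the point, J = [[-10.0000, 10.0000], [-2.0000, -12.0000]] (det J = 140.0000).
Solving J·Δ = −F gives Δ = (2.2286, 0.6286).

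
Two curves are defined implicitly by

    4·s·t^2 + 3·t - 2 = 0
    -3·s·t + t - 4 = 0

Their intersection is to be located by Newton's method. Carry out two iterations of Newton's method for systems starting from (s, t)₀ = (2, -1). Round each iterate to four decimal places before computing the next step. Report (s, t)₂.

At (2, -1): F = (3.0000, 1.0000).
Jacobian J = [[4·t^2, 8·s·t + 3], [-3·t, -3·s + 1]].
At the point, J = [[4.0000, -13.0000], [3.0000, -5.0000]] (det J = 19.0000).
Solving J·Δ = −F gives Δ = (0.1053, 0.2632).
Then the next iterate is (s, t)₁ = (2.1053, -0.7368).
Round to (2.1053, -0.7368) and repeat: F = (0.361253, -0.083245), J = [[2.171497, -9.409480], [2.2104, -5.3159]].
Δ = (0.2921, 0.1058), so (s, t)₂ = (2.3974, -0.6310).

(2.3974, -0.6310)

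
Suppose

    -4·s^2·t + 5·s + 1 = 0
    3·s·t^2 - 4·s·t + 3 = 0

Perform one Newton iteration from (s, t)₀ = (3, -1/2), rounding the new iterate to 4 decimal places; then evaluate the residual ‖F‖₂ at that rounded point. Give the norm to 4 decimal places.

12.2406

At (3, -1/2): F = (34.0000, 11.2500).
Jacobian J = [[-8·s·t + 5, -4·s^2], [3·t^2 - 4·t, 6·s·t - 4·s]].
At the point, J = [[17.0000, -36.0000], [2.7500, -21.0000]] (det J = -258.0000).
Solving J·Δ = −F gives Δ = (-1.1977, 0.3789).
Then the next iterate is (s, t)₁ = (1.8023, -0.1211).
Re-evaluating at (1.8023, -0.1211): F = (11.584969, 3.952327), so ‖F‖₂ = 12.2406.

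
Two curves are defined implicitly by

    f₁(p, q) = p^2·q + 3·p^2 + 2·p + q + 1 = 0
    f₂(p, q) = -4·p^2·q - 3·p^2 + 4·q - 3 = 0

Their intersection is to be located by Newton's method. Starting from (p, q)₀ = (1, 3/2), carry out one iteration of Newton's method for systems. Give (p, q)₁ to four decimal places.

(0.6667, -1.1667)

At (1, 3/2): F = (9.0000, -6.0000).
Jacobian J = [[2·p·q + 6·p + 2, p^2 + 1], [-8·p·q - 6·p, -4·p^2 + 4]].
At the point, J = [[11.0000, 2.0000], [-18.0000, 0.0000]] (det J = 36.0000).
Solving J·Δ = −F gives Δ = (-0.3333, -2.6667).
Then the next iterate is (p, q)₁ = (0.6667, -1.1667).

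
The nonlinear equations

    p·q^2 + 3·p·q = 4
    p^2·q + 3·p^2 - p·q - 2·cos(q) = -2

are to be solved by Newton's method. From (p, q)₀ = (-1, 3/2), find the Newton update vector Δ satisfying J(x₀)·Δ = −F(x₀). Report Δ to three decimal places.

(0.117, -1.660)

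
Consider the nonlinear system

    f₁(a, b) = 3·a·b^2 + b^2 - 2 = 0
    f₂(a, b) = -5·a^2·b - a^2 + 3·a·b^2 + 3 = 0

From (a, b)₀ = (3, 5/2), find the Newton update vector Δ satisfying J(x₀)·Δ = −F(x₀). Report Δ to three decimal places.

(-1.000, -0.835)

At (3, 5/2): F = (60.500, -62.250).
Jacobian J = [[3·b^2, 6·a·b + 2·b], [-10·a·b - 2·a + 3·b^2, -5·a^2 + 6·a·b]].
At the point, J = [[18.750, 50.000], [-62.250, 0.000]] (det J = 3112.500).
Solving J·Δ = −F gives Δ = (-1.000, -0.835).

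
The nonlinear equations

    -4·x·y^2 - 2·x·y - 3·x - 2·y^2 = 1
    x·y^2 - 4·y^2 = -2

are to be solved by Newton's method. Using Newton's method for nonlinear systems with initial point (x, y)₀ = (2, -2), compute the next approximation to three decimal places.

(1.636, -1.068)

At (2, -2): F = (-39.000, -6.000).
Jacobian J = [[-4·y^2 - 2·y - 3, -8·x·y - 2·x - 4·y], [y^2, 2·x·y - 8·y]].
At the point, J = [[-15.000, 36.000], [4.000, 8.000]] (det J = -264.000).
Solving J·Δ = −F gives Δ = (-0.364, 0.932).
Then the next iterate is (x, y)₁ = (1.636, -1.068).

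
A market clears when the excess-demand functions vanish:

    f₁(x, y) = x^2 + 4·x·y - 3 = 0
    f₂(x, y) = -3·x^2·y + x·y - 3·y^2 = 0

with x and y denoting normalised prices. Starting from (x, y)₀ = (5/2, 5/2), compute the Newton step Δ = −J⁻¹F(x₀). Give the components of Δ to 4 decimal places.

At (5/2, 5/2): F = (28.2500, -59.3750).
Jacobian J = [[2·x + 4·y, 4·x], [-6·x·y + y, -3·x^2 + x - 6·y]].
At the point, J = [[15.0000, 10.0000], [-35.0000, -31.2500]] (det J = -118.7500).
Solving J·Δ = −F gives Δ = (-2.4342, 0.8263).

(-2.4342, 0.8263)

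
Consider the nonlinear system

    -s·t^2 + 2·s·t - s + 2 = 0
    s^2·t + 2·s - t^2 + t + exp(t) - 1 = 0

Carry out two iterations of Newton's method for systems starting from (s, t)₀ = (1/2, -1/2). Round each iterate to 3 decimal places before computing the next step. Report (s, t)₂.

At (1/2, -1/2): F = (0.875, -0.26847).
Jacobian J = [[-t^2 + 2·t - 1, -2·s·t + 2·s], [2·s·t + 2, s^2 - 2·t + exp(t) + 1]].
At the point, J = [[-2.250, 1.500], [1.500, 2.85653]] (det J = -8.67719).
Solving J·Δ = −F gives Δ = (0.334, -0.082).
Then the next iterate is (s, t)₁ = (0.834, -0.582).
Round to (0.834, -0.582) and repeat: F = (-0.08727, -0.09876), J = [[-2.50272, 2.63878], [1.02922, 3.41834]].
Δ = (-0.003, 0.030), so (s, t)₂ = (0.831, -0.552).

(0.831, -0.552)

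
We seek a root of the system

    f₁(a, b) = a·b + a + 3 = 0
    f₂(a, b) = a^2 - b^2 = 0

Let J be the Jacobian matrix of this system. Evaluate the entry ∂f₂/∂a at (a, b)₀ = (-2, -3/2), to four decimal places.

-4.0000

∂f₂/∂a = 2·a.
At (-2, -3/2) this is -4.0000.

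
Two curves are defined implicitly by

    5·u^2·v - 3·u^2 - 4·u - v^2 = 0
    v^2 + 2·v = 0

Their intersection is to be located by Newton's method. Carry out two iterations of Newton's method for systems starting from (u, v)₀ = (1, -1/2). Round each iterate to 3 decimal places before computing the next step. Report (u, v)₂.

(0.050, 0.025)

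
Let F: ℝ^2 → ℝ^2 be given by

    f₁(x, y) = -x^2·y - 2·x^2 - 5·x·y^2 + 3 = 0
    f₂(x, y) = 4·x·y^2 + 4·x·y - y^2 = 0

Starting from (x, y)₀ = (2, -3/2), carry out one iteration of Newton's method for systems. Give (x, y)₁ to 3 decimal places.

At (2, -3/2): F = (-21.500, 3.750).
Jacobian J = [[-2·x·y - 4·x - 5·y^2, -x^2 - 10·x·y], [4·y^2 + 4·y, 8·x·y + 4·x - 2·y]].
At the point, J = [[-13.250, 26.000], [3.000, -13.000]] (det J = 94.250).
Solving J·Δ = −F gives Δ = (-1.931, -0.157).
Then the next iterate is (x, y)₁ = (0.069, -1.657).

(0.069, -1.657)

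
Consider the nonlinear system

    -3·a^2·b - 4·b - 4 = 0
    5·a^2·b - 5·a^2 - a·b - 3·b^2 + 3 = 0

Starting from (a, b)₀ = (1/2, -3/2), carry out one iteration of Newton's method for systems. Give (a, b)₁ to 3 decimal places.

(0.664, -0.687)

At (1/2, -3/2): F = (3.125, -6.125).
Jacobian J = [[-6·a·b, -3·a^2 - 4], [10·a·b - 10·a - b, 5·a^2 - a - 6·b]].
At the point, J = [[4.500, -4.750], [-11.000, 9.750]] (det J = -8.375).
Solving J·Δ = −F gives Δ = (0.164, 0.813).
Then the next iterate is (a, b)₁ = (0.664, -0.687).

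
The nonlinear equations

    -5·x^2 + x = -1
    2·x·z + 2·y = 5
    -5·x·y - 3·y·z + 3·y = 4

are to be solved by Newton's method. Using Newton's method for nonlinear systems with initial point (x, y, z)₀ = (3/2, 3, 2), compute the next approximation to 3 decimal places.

At (3/2, 3, 2): F = (-8.750, 7.000, -35.500).
Jacobian J = [[-10·x + 1, 0, 0], [2·z, 2, 2·x], [-5·y, -5·x - 3·z + 3, -3·y]].
At the point, J = [[-14.000, 0.000, 0.000], [4.000, 2.000, 3.000], [-15.000, -10.500, -9.000]] (det J = -189.000).
Solving J·Δ = −F gives Δ = (-0.625, -2.806, 0.370).
Then the next iterate is (x, y, z)₁ = (0.875, 0.194, 2.370).

(0.875, 0.194, 2.370)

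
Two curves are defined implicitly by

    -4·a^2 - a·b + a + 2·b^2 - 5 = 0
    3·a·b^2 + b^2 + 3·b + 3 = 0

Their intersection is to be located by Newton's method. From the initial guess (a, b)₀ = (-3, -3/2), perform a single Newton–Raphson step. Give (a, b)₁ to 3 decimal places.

At (-3, -3/2): F = (-44.000, -19.500).
Jacobian J = [[-8·a - b + 1, -a + 4·b], [3·b^2, 6·a·b + 2·b + 3]].
At the point, J = [[26.500, -3.000], [6.750, 27.000]] (det J = 735.750).
Solving J·Δ = −F gives Δ = (1.694, 0.299).
Then the next iterate is (a, b)₁ = (-1.306, -1.201).

(-1.306, -1.201)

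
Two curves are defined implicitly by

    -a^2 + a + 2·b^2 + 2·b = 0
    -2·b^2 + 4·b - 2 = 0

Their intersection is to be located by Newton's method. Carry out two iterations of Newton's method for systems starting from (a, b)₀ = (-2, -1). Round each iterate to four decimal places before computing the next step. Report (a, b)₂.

(-0.6444, 0.5000)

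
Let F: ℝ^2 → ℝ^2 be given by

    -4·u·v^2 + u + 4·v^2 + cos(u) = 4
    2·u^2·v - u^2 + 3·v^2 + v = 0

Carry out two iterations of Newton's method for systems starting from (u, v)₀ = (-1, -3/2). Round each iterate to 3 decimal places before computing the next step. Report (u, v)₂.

(-0.661, -0.805)

At (-1, -3/2): F = (13.54030, 1.250).
Jacobian J = [[-4·v^2 - sin(u) + 1, -8·u·v + 8·v], [4·u·v - 2·u, 2·u^2 + 6·v + 1]].
At the point, J = [[-7.15853, -24.000], [8.000, -6.000]] (det J = 234.95117).
Solving J·Δ = −F gives Δ = (0.218, 0.499).
Then the next iterate is (u, v)₁ = (-0.782, -1.001).
Round to (-0.782, -1.001) and repeat: F = (3.06977, 0.16921), J = [[-2.30330, -14.27026], [4.69513, -3.78295]].
Δ = (0.121, 0.196), so (u, v)₂ = (-0.661, -0.805).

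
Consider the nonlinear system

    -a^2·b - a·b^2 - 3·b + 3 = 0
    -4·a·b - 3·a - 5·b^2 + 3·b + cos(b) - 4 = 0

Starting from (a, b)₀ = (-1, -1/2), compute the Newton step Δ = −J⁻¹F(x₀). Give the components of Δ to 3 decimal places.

(1.998, 0.551)

At (-1, -1/2): F = (5.250, -4.87242).
Jacobian J = [[-2·a·b - b^2, -a^2 - 2·a·b - 3], [-4·b - 3, -4·a - 10·b - sin(b) + 3]].
At the point, J = [[-1.250, -5.000], [-1.000, 12.47943]] (det J = -20.59928).
Solving J·Δ = −F gives Δ = (1.998, 0.551).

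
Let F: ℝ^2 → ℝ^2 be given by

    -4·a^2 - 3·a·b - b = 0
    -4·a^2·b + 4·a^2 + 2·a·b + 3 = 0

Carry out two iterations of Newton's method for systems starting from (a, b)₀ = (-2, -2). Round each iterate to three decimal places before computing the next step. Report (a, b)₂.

(-0.645, 0.717)

At (-2, -2): F = (-26.000, 59.000).
Jacobian J = [[-8·a - 3·b, -3·a - 1], [-8·a·b + 8·a + 2·b, -4·a^2 + 2·a]].
At the point, J = [[22.000, 5.000], [-52.000, -20.000]] (det J = -180.000).
Solving J·Δ = −F gives Δ = (1.250, -0.300).
Then the next iterate is (a, b)₁ = (-0.750, -2.300).
Round to (-0.750, -2.300) and repeat: F = (-5.125, 13.875), J = [[12.900, 1.250], [-24.400, -3.750]].
Δ = (0.105, 3.017), so (a, b)₂ = (-0.645, 0.717).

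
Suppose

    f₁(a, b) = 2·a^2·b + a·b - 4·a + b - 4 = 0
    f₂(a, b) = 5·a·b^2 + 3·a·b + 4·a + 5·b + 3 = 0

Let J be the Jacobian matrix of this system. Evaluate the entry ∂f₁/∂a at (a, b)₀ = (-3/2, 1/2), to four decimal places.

∂f₁/∂a = 4·a·b + b - 4.
At (-3/2, 1/2) this is -6.5000.

-6.5000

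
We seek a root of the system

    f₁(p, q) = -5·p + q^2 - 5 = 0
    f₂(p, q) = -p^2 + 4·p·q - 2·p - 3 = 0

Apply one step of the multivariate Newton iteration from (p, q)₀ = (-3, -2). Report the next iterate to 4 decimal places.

(-0.8182, -1.2273)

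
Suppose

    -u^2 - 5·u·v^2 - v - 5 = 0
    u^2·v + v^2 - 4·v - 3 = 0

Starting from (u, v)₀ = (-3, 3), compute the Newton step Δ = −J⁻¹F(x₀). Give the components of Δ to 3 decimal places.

(0.487, -1.113)

At (-3, 3): F = (118.000, 21.000).
Jacobian J = [[-2·u - 5·v^2, -10·u·v - 1], [2·u·v, u^2 + 2·v - 4]].
At the point, J = [[-39.000, 89.000], [-18.000, 11.000]] (det J = 1173.000).
Solving J·Δ = −F gives Δ = (0.487, -1.113).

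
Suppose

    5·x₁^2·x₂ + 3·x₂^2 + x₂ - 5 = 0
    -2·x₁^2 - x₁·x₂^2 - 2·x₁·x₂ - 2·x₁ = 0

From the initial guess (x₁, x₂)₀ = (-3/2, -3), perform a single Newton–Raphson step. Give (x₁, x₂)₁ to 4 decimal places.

At (-3/2, -3): F = (-14.7500, 3.0000).
Jacobian J = [[10·x₁·x₂, 5·x₁^2 + 6·x₂ + 1], [-4·x₁ - x₂^2 - 2·x₂ - 2, -2·x₁·x₂ - 2·x₁]].
At the point, J = [[45.0000, -5.7500], [1.0000, -6.0000]] (det J = -264.2500).
Solving J·Δ = −F gives Δ = (0.4002, 0.5667).
Then the next iterate is (x₁, x₂)₁ = (-1.0998, -2.4333).

(-1.0998, -2.4333)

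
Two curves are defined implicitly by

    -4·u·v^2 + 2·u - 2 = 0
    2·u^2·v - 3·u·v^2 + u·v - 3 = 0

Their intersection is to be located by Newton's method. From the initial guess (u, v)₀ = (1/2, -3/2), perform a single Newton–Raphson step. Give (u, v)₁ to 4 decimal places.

At (1/2, -3/2): F = (-5.5000, -7.8750).
Jacobian J = [[-4·v^2 + 2, -8·u·v], [4·u·v - 3·v^2 + v, 2·u^2 - 6·u·v + u]].
At the point, J = [[-7.0000, 6.0000], [-11.2500, 5.5000]] (det J = 29.0000).
Solving J·Δ = −F gives Δ = (-0.5862, 0.2328).
Then the next iterate is (u, v)₁ = (-0.0862, -1.2672).

(-0.0862, -1.2672)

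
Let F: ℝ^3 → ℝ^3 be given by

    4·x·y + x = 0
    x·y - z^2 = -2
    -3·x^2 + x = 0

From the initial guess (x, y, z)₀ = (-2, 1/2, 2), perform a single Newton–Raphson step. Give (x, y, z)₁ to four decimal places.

(-0.9231, 0.1538, 1.5577)

At (-2, 1/2, 2): F = (-6.0000, -3.0000, -14.0000).
Jacobian J = [[4·y + 1, 4·x, 0], [y, x, -2·z], [-6·x + 1, 0, 0]].
At the point, J = [[3.0000, -8.0000, 0.0000], [0.5000, -2.0000, -4.0000], [13.0000, 0.0000, 0.0000]] (det J = 416.0000).
Solving J·Δ = −F gives Δ = (1.0769, -0.3462, -0.4423).
Then the next iterate is (x, y, z)₁ = (-0.9231, 0.1538, 1.5577).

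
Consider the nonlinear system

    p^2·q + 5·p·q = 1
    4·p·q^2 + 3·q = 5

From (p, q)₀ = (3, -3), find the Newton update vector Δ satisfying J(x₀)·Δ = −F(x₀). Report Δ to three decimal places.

At (3, -3): F = (-73.000, 94.000).
Jacobian J = [[2·p·q + 5·q, p^2 + 5·p], [4·q^2, 8·p·q + 3]].
At the point, J = [[-33.000, 24.000], [36.000, -69.000]] (det J = 1413.000).
Solving J·Δ = −F gives Δ = (-1.968, 0.335).

(-1.968, 0.335)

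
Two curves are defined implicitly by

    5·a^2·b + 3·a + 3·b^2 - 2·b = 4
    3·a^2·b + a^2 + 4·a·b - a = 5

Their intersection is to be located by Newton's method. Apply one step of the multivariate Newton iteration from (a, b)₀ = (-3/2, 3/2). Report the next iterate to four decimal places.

At (-3/2, 3/2): F = (12.1250, -0.1250).
Jacobian J = [[10·a·b + 3, 5·a^2 + 6·b - 2], [6·a·b + 2·a + 4·b - 1, 3·a^2 + 4·a]].
At the point, J = [[-19.5000, 18.2500], [-11.5000, 0.7500]] (det J = 195.2500).
Solving J·Δ = −F gives Δ = (-0.0583, -0.7266).
Then the next iterate is (a, b)₁ = (-1.5583, 0.7734).

(-1.5583, 0.7734)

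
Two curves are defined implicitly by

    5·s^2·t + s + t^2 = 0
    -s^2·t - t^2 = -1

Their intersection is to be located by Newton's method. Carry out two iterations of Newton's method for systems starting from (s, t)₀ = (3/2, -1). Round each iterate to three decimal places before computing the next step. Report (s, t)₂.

At (3/2, -1): F = (-8.750, 2.250).
Jacobian J = [[10·s·t + 1, 5·s^2 + 2·t], [-2·s·t, -s^2 - 2·t]].
At the point, J = [[-14.000, 9.250], [3.000, -0.250]] (det J = -24.250).
Solving J·Δ = −F gives Δ = (-0.768, -0.216).
Then the next iterate is (s, t)₁ = (0.732, -1.216).
Round to (0.732, -1.216) and repeat: F = (-1.04715, 0.17291), J = [[-7.90112, 0.24712], [1.78022, 1.89618]].
Δ = (-0.132, 0.032), so (s, t)₂ = (0.600, -1.184).

(0.600, -1.184)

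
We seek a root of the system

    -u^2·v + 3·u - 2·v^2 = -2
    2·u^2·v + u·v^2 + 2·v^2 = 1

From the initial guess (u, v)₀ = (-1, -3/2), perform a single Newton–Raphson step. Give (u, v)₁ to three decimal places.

(-0.691, -0.700)

At (-1, -3/2): F = (-4.000, -1.750).
Jacobian J = [[-2·u·v + 3, -u^2 - 4·v], [4·u·v + v^2, 2·u^2 + 2·u·v + 4·v]].
At the point, J = [[0.000, 5.000], [8.250, -1.000]] (det J = -41.250).
Solving J·Δ = −F gives Δ = (0.309, 0.800).
Then the next iterate is (u, v)₁ = (-0.691, -0.700).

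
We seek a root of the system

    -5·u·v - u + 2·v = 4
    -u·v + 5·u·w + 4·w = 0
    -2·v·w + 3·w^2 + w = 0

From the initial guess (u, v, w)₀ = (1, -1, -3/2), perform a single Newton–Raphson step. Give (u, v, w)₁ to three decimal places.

At (1, -1, -3/2): F = (-2.000, -12.500, 2.250).
Jacobian J = [[-5·v - 1, -5·u + 2, 0], [-v + 5·w, -u, 5·u + 4], [0, -2·w, -2·v + 6·w + 1]].
At the point, J = [[4.000, -3.000, 0.000], [-6.500, -1.000, 9.000], [0.000, 3.000, -6.000]] (det J = 33.000).
Solving J·Δ = −F gives Δ = (-6.250, -9.000, -4.125).
Then the next iterate is (u, v, w)₁ = (-5.250, -10.000, -5.625).

(-5.250, -10.000, -5.625)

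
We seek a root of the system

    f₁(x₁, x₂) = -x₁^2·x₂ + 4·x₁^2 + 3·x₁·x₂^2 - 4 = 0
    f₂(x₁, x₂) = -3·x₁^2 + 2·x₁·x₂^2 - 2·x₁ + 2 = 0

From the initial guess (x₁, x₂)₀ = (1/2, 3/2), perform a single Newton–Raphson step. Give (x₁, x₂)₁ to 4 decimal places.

(0.8556, 0.7259)

At (1/2, 3/2): F = (0.0000, 2.5000).
Jacobian J = [[-2·x₁·x₂ + 8·x₁ + 3·x₂^2, -x₁^2 + 6·x₁·x₂], [-6·x₁ + 2·x₂^2 - 2, 4·x₁·x₂]].
At the point, J = [[9.2500, 4.2500], [-0.5000, 3.0000]] (det J = 29.8750).
Solving J·Δ = −F gives Δ = (0.3556, -0.7741).
Then the next iterate is (x₁, x₂)₁ = (0.8556, 0.7259).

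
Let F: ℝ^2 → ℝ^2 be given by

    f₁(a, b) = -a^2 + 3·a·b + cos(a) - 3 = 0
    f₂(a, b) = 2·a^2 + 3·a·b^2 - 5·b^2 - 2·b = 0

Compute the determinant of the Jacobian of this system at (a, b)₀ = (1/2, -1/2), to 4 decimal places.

J = [[-2·a + 3·b - sin(a), 3·a], [4·a + 3·b^2, 6·a·b - 10·b - 2]].
At the point, J = [[-2.979426, 1.5000], [2.7500, 1.5000]].
det J = -8.5941.

-8.5941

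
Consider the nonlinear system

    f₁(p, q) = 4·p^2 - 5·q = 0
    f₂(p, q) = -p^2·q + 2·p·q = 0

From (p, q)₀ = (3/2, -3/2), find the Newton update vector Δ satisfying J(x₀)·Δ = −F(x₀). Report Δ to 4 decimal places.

(-0.4091, 2.3182)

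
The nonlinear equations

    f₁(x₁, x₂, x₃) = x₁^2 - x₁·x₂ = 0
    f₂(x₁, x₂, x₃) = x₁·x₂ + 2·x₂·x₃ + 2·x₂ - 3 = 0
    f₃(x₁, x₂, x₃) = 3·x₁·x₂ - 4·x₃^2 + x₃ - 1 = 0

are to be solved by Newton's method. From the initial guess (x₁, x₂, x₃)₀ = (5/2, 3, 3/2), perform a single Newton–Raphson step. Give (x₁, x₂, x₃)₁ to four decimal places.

At (5/2, 3, 3/2): F = (-1.2500, 19.5000, 14.0000).
Jacobian J = [[2·x₁ - x₂, -x₁, 0], [x₂, x₁ + 2·x₃ + 2, 2·x₂], [3·x₂, 3·x₁, -8·x₃ + 1]].
At the point, J = [[2.0000, -2.5000, 0.0000], [3.0000, 7.5000, 6.0000], [9.0000, 7.5000, -11.0000]] (det J = -472.5000).
Solving J·Δ = −F gives Δ = (-1.2421, -1.4937, -0.7619).
Then the next iterate is (x₁, x₂, x₃)₁ = (1.2579, 1.5063, 0.7381).

(1.2579, 1.5063, 0.7381)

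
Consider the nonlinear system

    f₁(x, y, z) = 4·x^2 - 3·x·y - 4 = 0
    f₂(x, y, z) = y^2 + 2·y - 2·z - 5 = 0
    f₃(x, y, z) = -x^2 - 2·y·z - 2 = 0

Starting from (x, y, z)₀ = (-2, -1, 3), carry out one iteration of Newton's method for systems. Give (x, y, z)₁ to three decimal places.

(-2.667, -3.444, -3.000)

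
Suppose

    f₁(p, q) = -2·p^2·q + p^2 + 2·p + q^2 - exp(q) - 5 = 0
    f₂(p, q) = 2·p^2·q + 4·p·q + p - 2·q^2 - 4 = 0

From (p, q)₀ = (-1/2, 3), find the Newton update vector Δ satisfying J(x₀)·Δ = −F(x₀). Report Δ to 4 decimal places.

At (-1/2, 3): F = (-18.335537, -27.0000).
Jacobian J = [[-4·p·q + 2·p + 2, -2·p^2 + 2·q - exp(q)], [4·p·q + 4·q + 1, 2·p^2 + 4·p - 4·q]].
At the point, J = [[7.0000, -14.585537], [7.0000, -13.5000]] (det J = 7.598758).
Solving J·Δ = −F gives Δ = (19.2505, 7.9817).

(19.2505, 7.9817)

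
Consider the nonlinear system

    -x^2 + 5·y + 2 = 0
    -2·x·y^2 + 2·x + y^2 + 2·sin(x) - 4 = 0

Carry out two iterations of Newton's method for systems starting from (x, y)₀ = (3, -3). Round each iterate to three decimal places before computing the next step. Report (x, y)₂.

At (3, -3): F = (-22.000, -42.71776).
Jacobian J = [[-2·x, 5], [-2·y^2 + 2·cos(x) + 2, -4·x·y + 2·y]].
At the point, J = [[-6.000, 5.000], [-17.97998, 30.000]] (det J = -90.10008).
Solving J·Δ = −F gives Δ = (-4.955, -1.546).
Then the next iterate is (x, y)₁ = (-1.955, -4.546).
Round to (-1.955, -4.546) and repeat: F = (-24.55203, 91.70644), J = [[3.910, 5.000], [-40.08187, -44.64172]].
Δ = (-24.652, 24.188), so (x, y)₂ = (-26.607, 19.642).

(-26.607, 19.642)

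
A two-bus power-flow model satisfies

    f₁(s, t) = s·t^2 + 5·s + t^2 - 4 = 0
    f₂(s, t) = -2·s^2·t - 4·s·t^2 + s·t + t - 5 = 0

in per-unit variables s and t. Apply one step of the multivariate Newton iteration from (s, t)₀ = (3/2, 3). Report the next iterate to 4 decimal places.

(1.5558, 1.2146)

At (3/2, 3): F = (26.0000, -65.0000).
Jacobian J = [[t^2 + 5, 2·s·t + 2·t], [-4·s·t - 4·t^2 + t, -2·s^2 - 8·s·t + s + 1]].
At the point, J = [[14.0000, 15.0000], [-51.0000, -38.0000]] (det J = 233.0000).
Solving J·Δ = −F gives Δ = (0.0558, -1.7854).
Then the next iterate is (s, t)₁ = (1.5558, 1.2146).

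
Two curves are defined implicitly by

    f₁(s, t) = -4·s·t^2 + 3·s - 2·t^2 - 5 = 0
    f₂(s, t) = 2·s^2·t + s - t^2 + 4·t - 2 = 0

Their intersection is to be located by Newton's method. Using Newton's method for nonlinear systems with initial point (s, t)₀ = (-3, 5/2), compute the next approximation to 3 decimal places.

At (-3, 5/2): F = (48.500, 43.750).
Jacobian J = [[-4·t^2 + 3, -8·s·t - 4·t], [4·s·t + 1, 2·s^2 - 2·t + 4]].
At the point, J = [[-22.000, 50.000], [-29.000, 17.000]] (det J = 1076.000).
Solving J·Δ = −F gives Δ = (1.267, -0.413).
Then the next iterate is (s, t)₁ = (-1.733, 2.087).

(-1.733, 2.087)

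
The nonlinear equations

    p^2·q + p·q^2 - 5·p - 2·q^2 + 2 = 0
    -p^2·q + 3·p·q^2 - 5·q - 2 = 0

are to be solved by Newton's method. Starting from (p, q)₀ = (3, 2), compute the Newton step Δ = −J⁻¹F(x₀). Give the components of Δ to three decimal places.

(-0.496, -0.273)

At (3, 2): F = (9.000, 6.000).
Jacobian J = [[2·p·q + q^2 - 5, p^2 + 2·p·q - 4·q], [-2·p·q + 3·q^2, -p^2 + 6·p·q - 5]].
At the point, J = [[11.000, 13.000], [0.000, 22.000]] (det J = 242.000).
Solving J·Δ = −F gives Δ = (-0.496, -0.273).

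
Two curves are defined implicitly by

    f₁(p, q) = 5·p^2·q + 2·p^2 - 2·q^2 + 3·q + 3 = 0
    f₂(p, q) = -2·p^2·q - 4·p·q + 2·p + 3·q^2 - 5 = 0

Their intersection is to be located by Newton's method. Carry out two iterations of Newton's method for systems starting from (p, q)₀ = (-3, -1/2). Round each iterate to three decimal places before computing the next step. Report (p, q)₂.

(-5.860, -0.229)

At (-3, -1/2): F = (-3.500, -7.250).
Jacobian J = [[10·p·q + 4·p, 5·p^2 - 4·q + 3], [-4·p·q - 4·q + 2, -2·p^2 - 4·p + 6·q]].
At the point, J = [[3.000, 50.000], [-2.000, -9.000]] (det J = 73.000).
Solving J·Δ = −F gives Δ = (-5.397, 0.394).
Then the next iterate is (p, q)₁ = (-8.397, -0.106).
Round to (-8.397, -0.106) and repeat: F = (106.30865, -10.37258), J = [[-24.68718, 355.97204], [-1.13633, -108.06722]].
Δ = (2.537, -0.123), so (p, q)₂ = (-5.860, -0.229).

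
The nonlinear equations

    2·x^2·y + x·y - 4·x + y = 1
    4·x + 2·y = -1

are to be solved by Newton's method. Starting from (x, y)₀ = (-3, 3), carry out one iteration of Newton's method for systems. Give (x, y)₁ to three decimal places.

(-1.565, 2.630)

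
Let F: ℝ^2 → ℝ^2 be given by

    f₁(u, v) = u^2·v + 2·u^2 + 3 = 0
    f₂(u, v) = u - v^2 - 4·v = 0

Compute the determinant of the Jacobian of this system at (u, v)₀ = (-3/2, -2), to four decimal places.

J = [[2·u·v + 4·u, u^2], [1, -2·v - 4]].
At the point, J = [[0.0000, 2.2500], [1.0000, 0.0000]].
det J = -2.2500.

-2.2500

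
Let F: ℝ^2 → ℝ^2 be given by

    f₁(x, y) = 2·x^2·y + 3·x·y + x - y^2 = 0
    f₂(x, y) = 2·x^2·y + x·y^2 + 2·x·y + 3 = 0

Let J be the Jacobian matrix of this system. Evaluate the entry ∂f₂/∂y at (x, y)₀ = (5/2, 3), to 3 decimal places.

∂f₂/∂y = 2·x^2 + 2·x·y + 2·x.
At (5/2, 3) this is 32.500.

32.500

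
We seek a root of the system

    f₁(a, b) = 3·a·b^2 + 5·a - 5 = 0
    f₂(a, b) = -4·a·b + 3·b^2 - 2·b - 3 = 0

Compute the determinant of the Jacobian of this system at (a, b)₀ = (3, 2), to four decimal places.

254.0000

J = [[3·b^2 + 5, 6·a·b], [-4·b, -4·a + 6·b - 2]].
At the point, J = [[17.0000, 36.0000], [-8.0000, -2.0000]].
det J = 254.0000.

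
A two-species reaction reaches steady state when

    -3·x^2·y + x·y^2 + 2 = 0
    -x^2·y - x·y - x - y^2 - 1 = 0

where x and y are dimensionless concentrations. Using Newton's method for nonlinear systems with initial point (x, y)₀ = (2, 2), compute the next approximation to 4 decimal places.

At (2, 2): F = (-14.0000, -19.0000).
Jacobian J = [[-6·x·y + y^2, -3·x^2 + 2·x·y], [-2·x·y - y - 1, -x^2 - x - 2·y]].
At the point, J = [[-20.0000, -4.0000], [-11.0000, -10.0000]] (det J = 156.0000).
Solving J·Δ = −F gives Δ = (-0.4103, -1.4487).
Then the next iterate is (x, y)₁ = (1.5897, 0.5513).

(1.5897, 0.5513)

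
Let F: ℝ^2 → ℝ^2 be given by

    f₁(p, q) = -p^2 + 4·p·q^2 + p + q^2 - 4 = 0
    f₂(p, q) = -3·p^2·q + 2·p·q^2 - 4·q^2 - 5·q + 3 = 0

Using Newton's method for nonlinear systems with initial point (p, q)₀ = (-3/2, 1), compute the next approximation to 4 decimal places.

(0.2793, 1.1484)

At (-3/2, 1): F = (-12.7500, -15.7500).
Jacobian J = [[-2·p + 4·q^2 + 1, 8·p·q + 2·q], [-6·p·q + 2·q^2, -3·p^2 + 4·p·q - 8·q - 5]].
At the point, J = [[8.0000, -10.0000], [11.0000, -25.7500]] (det J = -96.0000).
Solving J·Δ = −F gives Δ = (1.7793, 0.1484).
Then the next iterate is (p, q)₁ = (0.2793, 1.1484).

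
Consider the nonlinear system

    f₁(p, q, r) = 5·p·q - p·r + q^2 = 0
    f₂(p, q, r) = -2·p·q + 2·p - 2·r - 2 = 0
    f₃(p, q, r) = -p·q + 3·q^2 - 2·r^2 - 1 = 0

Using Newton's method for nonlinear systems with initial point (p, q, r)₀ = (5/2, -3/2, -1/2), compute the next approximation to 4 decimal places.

At (5/2, -3/2, -1/2): F = (-15.2500, 11.5000, 9.0000).
Jacobian J = [[5·q - r, 5·p + 2·q, -p], [-2·q + 2, -2·p, -2], [-q, -p + 6·q, -4·r]].
At the point, J = [[-7.0000, 9.5000, -2.5000], [5.0000, -5.0000, -2.0000], [1.5000, -11.5000, 2.0000]] (det J = 232.5000).
Solving J·Δ = −F gives Δ = (-1.4274, 0.6801, 0.4812).
Then the next iterate is (p, q, r)₁ = (1.0726, -0.8199, -0.0188).

(1.0726, -0.8199, -0.0188)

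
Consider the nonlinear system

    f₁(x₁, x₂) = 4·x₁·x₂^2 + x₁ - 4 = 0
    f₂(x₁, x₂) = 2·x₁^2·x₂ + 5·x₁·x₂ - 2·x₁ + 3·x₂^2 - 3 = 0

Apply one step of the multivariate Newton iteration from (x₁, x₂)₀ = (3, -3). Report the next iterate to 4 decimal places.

(1.7038, -2.1800)

At (3, -3): F = (107.0000, -81.0000).
Jacobian J = [[4·x₂^2 + 1, 8·x₁·x₂], [4·x₁·x₂ + 5·x₂ - 2, 2·x₁^2 + 5·x₁ + 6·x₂]].
At the point, J = [[37.0000, -72.0000], [-53.0000, 15.0000]] (det J = -3261.0000).
Solving J·Δ = −F gives Δ = (-1.2962, 0.8200).
Then the next iterate is (x₁, x₂)₁ = (1.7038, -2.1800).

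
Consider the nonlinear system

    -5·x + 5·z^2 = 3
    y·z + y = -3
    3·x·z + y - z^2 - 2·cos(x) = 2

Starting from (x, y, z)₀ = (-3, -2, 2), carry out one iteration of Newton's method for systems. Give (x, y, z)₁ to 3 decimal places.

(-1.752, -1.859, 0.712)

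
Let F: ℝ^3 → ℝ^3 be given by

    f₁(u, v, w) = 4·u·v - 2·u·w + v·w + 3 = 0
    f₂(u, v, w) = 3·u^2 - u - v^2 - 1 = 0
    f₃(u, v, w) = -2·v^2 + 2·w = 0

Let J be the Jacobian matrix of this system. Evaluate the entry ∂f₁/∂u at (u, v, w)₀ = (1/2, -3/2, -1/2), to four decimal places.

-5.0000

∂f₁/∂u = 4·v - 2·w.
At (1/2, -3/2, -1/2) this is -5.0000.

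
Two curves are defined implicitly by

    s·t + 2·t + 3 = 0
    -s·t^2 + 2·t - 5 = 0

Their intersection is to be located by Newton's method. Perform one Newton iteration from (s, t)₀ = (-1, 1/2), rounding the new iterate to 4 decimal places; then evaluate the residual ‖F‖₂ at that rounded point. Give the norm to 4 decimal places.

8.9436

At (-1, 1/2): F = (3.5000, -3.7500).
Jacobian J = [[t, s + 2], [-t^2, -2·s·t + 2]].
At the point, J = [[0.5000, 1.0000], [-0.2500, 3.0000]] (det J = 1.7500).
Solving J·Δ = −F gives Δ = (-8.1429, 0.5714).
Then the next iterate is (s, t)₁ = (-9.1429, 1.0714).
Re-evaluating at (-9.1429, 1.0714): F = (-4.652903, 7.637916), so ‖F‖₂ = 8.9436.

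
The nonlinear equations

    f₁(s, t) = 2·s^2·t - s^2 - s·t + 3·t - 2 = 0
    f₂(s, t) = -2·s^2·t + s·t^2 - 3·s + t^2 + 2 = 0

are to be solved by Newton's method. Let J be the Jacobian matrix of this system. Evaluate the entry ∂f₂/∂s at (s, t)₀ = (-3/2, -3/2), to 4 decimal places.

-9.7500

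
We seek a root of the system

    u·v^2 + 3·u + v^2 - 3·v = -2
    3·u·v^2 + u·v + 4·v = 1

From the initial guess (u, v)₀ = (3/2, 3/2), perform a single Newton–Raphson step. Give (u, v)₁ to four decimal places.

(0.4351, 1.0479)

At (3/2, 3/2): F = (7.6250, 17.3750).
Jacobian J = [[v^2 + 3, 2·u·v + 2·v - 3], [3·v^2 + v, 6·u·v + u + 4]].
At the point, J = [[5.2500, 4.5000], [8.2500, 19.0000]] (det J = 62.6250).
Solving J·Δ = −F gives Δ = (-1.0649, -0.4521).
Then the next iterate is (u, v)₁ = (0.4351, 1.0479).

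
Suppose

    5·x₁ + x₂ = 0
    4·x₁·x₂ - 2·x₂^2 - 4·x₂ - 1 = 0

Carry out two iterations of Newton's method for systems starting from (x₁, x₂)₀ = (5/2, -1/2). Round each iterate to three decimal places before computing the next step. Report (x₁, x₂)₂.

(0.039, -0.196)

At (5/2, -1/2): F = (12.000, -4.500).
Jacobian J = [[5, 1], [4·x₂, 4·x₁ - 4·x₂ - 4]].
At the point, J = [[5.000, 1.000], [-2.000, 8.000]] (det J = 42.000).
Solving J·Δ = −F gives Δ = (-2.393, -0.036).
Then the next iterate is (x₁, x₂)₁ = (0.107, -0.536).
Round to (0.107, -0.536) and repeat: F = (-0.001, 0.340), J = [[5.000, 1.000], [-2.144, -1.428]].
Δ = (-0.068, 0.340), so (x₁, x₂)₂ = (0.039, -0.196).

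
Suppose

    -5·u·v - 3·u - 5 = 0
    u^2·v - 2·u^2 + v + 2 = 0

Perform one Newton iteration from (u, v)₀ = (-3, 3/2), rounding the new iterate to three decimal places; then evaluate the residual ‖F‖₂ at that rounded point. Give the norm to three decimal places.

4.656

At (-3, 3/2): F = (26.500, -1.000).
Jacobian J = [[-5·v - 3, -5·u], [2·u·v - 4·u, u^2 + 1]].
At the point, J = [[-10.500, 15.000], [3.000, 10.000]] (det J = -150.000).
Solving J·Δ = −F gives Δ = (1.867, -0.460).
Then the next iterate is (u, v)₁ = (-1.133, 1.040).
Re-evaluating at (-1.133, 1.040): F = (4.29060, 1.80766), so ‖F‖₂ = 4.656.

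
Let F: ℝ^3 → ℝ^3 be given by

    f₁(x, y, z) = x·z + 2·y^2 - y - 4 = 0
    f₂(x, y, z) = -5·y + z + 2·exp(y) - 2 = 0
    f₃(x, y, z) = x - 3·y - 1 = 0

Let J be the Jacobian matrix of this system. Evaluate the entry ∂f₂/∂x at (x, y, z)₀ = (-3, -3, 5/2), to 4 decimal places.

∂f₂/∂x = 0.
At (-3, -3, 5/2) this is 0.0000.

0.0000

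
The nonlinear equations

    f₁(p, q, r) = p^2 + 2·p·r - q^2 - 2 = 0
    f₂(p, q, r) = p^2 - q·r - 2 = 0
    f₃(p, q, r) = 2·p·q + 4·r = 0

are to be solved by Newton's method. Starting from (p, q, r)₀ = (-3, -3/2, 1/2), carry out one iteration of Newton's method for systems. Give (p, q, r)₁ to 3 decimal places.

(-1.830, -0.311, 0.411)

At (-3, -3/2, 1/2): F = (1.750, 7.750, 11.000).
Jacobian J = [[2·p + 2·r, -2·q, 2·p], [2·p, -r, -q], [2·q, 2·p, 4]].
At the point, J = [[-5.000, 3.000, -6.000], [-6.000, -0.500, 1.500], [-3.000, -6.000, 4.000]] (det J = -183.500).
Solving J·Δ = −F gives Δ = (1.170, 1.189, -0.089).
Then the next iterate is (p, q, r)₁ = (-1.830, -0.311, 0.411).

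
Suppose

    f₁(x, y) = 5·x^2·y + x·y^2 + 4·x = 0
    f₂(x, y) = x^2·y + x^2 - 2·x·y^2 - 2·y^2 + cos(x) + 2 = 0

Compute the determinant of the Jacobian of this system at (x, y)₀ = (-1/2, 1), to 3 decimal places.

J = [[10·x·y + y^2 + 4, 5·x^2 + 2·x·y], [2·x·y + 2·x - 2·y^2 - sin(x), x^2 - 4·x·y - 4·y]].
At the point, J = [[0.000, 0.250], [-3.52057, -1.750]].
det J = 0.880.

0.880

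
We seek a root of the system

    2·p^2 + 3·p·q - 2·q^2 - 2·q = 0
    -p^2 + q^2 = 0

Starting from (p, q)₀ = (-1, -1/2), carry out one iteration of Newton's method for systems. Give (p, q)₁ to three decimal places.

(-0.457, -0.163)

At (-1, -1/2): F = (4.000, -0.750).
Jacobian J = [[4·p + 3·q, 3·p - 4·q - 2], [-2·p, 2·q]].
At the point, J = [[-5.500, -3.000], [2.000, -1.000]] (det J = 11.500).
Solving J·Δ = −F gives Δ = (0.543, 0.337).
Then the next iterate is (p, q)₁ = (-0.457, -0.163).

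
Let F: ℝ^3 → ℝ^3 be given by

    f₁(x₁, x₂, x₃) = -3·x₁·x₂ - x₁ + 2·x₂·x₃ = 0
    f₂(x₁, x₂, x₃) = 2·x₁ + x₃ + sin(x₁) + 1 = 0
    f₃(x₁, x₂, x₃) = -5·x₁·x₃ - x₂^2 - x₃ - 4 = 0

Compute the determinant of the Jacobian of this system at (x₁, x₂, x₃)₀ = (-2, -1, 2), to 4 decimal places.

-252.8822

J = [[-3·x₂ - 1, -3·x₁ + 2·x₃, 2·x₂], [cos(x₁) + 2, 0, 1], [-5·x₃, -2·x₂, -5·x₁ - 1]].
At the point, J = [[2.0000, 10.0000, -2.0000], [1.583853, 0.0000, 1.0000], [-10.0000, 2.0000, 9.0000]].
det J = -252.8822.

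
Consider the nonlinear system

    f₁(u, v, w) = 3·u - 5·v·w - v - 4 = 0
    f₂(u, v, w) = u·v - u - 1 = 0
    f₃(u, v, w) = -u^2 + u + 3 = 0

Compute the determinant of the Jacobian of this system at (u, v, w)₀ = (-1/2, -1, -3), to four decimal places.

J = [[3, -5·w - 1, -5·v], [v - 1, u, 0], [-2·u + 1, 0, 0]].
At the point, J = [[3.0000, 14.0000, 5.0000], [-2.0000, -0.5000, 0.0000], [2.0000, 0.0000, 0.0000]].
det J = 5.0000.

5.0000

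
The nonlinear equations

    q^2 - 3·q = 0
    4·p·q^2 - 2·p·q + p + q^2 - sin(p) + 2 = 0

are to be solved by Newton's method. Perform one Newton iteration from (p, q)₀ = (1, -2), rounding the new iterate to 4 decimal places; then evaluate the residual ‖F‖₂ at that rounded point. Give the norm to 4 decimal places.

6.0659

At (1, -2): F = (10.0000, 26.158529).
Jacobian J = [[0, 2·q - 3], [4·q^2 - 2·q - cos(p) + 1, 8·p·q - 2·p + 2·q]].
At the point, J = [[0.0000, -7.0000], [20.459698, -22.0000]] (det J = 143.217884).
Solving J·Δ = −F gives Δ = (0.2576, 1.4286).
Then the next iterate is (p, q)₁ = (1.2576, -0.5714).
Re-evaluating at (1.2576, -0.5714): F = (2.040698, 5.712345), so ‖F‖₂ = 6.0659.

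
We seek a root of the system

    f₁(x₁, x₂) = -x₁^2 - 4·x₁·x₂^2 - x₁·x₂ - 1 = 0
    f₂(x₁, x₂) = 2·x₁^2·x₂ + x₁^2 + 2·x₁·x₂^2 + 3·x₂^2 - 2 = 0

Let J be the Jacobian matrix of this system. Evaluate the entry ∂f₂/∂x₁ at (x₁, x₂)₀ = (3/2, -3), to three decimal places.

∂f₂/∂x₁ = 4·x₁·x₂ + 2·x₁ + 2·x₂^2.
At (3/2, -3) this is 3.000.

3.000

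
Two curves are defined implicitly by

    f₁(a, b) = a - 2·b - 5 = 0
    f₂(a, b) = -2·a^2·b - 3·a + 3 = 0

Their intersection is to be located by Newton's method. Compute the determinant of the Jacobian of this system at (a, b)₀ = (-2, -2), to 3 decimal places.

J = [[1, -2], [-4·a·b - 3, -2·a^2]].
At the point, J = [[1.000, -2.000], [-19.000, -8.000]].
det J = -46.000.

-46.000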